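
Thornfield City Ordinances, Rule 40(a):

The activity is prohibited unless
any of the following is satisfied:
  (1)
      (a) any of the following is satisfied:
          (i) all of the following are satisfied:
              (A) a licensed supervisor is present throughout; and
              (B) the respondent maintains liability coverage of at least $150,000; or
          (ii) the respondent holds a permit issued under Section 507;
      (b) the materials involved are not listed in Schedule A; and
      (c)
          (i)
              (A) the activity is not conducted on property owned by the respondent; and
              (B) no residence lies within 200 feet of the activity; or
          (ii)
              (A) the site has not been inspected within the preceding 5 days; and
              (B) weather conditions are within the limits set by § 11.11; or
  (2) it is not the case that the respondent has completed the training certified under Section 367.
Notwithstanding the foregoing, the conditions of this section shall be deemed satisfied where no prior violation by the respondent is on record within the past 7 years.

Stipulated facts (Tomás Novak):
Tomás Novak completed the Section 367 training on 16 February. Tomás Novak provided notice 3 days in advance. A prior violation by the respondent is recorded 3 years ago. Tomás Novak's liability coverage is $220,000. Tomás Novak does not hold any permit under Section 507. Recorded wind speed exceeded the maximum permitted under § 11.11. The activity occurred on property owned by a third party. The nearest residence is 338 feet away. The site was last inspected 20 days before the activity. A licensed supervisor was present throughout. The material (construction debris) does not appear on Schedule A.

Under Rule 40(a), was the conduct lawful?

(A) supervisor present — met.
(B) coverage ≥ $150,000 — met.
(i) = T AND T = true.
(ii) holds permit — not satisfied.
(a) = T OR F = true.
(b) not (Schedule A material) — met.
(A) not (own property) — met.
(B) no residence in 200 ft — holds.
(i): T AND T → true.
(A) not (site inspected) — satisfied.
(B) weather ok — not met.
So (ii) is not satisfied (T AND F).
So (c) is satisfied (T OR F).
So (1) is satisfied (T AND T AND T).
(2) not (training certified) — not met.
So Overall is satisfied (T OR F).
Exception (no prior violation) — not satisfied.
Result: main true OR exception false → true.

Yes — lawful.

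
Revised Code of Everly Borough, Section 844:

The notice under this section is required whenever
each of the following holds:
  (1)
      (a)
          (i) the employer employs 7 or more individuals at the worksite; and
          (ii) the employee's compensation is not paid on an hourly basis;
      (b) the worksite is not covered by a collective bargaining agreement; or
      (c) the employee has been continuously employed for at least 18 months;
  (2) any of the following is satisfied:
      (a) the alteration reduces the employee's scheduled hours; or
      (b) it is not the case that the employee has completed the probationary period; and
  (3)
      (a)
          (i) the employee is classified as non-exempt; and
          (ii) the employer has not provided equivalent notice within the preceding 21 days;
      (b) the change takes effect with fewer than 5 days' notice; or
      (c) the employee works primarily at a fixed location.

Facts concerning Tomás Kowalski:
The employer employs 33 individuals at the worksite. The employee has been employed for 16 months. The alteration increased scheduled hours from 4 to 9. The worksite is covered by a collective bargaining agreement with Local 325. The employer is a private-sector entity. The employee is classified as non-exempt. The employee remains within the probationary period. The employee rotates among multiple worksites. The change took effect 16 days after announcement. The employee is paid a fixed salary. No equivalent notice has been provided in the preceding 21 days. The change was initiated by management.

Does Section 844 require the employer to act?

Yes — required.

(i) ≥ 7 at site — satisfied.
(ii) not (hourly-paid) — satisfied.
(a) = T AND T = true.
(b) no CBA — not satisfied.
(c) tenure ≥ 18 mo. — not met.
So (1) is satisfied (T OR F OR F).
(a) hours reduced — fails.
(b) not (past probation) — met.
(2): F OR T → true.
(i) non-exempt — satisfied.
(ii) no recent notice — satisfied.
So (a) is satisfied (T AND T).
(b) < 5 days' notice — fails.
(c) fixed location — not met.
(3): T OR F OR F → true.
So Overall is satisfied (T AND T AND T).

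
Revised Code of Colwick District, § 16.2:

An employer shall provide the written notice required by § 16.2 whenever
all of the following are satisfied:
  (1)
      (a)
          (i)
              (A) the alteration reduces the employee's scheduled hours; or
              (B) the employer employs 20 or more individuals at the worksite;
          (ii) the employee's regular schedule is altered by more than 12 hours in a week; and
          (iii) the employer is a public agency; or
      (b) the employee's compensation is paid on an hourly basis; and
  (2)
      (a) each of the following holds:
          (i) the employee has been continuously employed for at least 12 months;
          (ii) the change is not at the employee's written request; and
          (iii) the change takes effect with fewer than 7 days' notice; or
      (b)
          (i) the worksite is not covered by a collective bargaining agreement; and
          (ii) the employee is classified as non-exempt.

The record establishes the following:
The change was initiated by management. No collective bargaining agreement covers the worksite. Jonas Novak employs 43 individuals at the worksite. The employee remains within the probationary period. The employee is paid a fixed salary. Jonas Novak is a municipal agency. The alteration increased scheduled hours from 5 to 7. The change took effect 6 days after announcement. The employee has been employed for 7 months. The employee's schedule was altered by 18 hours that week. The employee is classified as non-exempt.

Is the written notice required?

Yes — required.

(A) hours reduced — not satisfied.
(B) ≥ 20 at site — satisfied.
(i): F OR T → true.
(ii) schedule shift > 12h — holds.
(iii) public agency — satisfied.
(a) = T AND T AND T = true.
(b) hourly-paid — not met.
(1): T OR F → true.
(i) tenure ≥ 12 mo. — not met.
(ii) not employee-requested — satisfied.
(iii) < 7 days' notice — met.
(a) = F AND T AND T = false.
(i) no CBA — met.
(ii) non-exempt — met.
(b) = T AND T = true.
So (2) is satisfied (F OR T).
Overall = T AND T = true.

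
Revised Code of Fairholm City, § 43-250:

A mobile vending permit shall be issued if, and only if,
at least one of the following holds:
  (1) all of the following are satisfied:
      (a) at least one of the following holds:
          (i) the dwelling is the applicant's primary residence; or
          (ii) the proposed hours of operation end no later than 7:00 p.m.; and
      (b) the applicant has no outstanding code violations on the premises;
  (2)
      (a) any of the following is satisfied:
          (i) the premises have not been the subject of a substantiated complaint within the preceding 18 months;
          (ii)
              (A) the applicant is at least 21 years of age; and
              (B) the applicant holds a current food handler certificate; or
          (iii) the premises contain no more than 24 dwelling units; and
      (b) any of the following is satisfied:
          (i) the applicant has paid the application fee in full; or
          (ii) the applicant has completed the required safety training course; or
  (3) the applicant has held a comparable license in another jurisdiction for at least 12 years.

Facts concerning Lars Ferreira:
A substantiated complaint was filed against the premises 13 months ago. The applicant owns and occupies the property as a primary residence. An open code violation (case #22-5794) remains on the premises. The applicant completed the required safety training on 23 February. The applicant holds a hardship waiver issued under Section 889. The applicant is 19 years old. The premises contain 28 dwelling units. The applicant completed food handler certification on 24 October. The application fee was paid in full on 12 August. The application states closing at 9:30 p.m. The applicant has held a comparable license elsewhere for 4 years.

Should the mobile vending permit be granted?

No — denied.

(i) primary residence — met.
(ii) closes by 7 p.m. — not satisfied.
(a) = T OR F = true.
(b) no code violations — not met.
(1) = T AND F = false.
(i) no complaint in 18 mo. — fails.
(A) age ≥ 21 — not met.
(B) food handler cert. — met.
(ii) = F AND T = false.
(iii) ≤ 24 units — fails.
(a) = F OR F OR F = false.
(i) fee paid — holds.
(ii) safety training — satisfied.
(b) = T OR T = true.
So (2) is not satisfied (F AND T).
(3) prior license ≥ 12 yr — fails.
So Overall is not satisfied (F OR F OR F).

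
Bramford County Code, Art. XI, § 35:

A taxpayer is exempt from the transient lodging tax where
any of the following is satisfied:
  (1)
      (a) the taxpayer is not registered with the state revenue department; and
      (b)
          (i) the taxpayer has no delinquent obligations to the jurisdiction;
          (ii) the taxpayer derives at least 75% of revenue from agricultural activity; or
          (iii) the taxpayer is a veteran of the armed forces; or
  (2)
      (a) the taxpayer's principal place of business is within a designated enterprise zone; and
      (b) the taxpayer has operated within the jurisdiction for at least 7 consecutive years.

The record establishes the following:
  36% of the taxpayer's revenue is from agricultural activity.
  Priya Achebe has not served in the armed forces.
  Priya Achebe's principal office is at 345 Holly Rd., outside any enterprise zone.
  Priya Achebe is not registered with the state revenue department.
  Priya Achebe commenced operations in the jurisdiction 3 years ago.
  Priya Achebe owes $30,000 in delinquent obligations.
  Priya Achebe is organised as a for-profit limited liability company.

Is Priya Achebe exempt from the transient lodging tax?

(a) not (state-registered) — met.
(i) no delinquency — not met.
(ii) ≥75% agricultural — not met.
(iii) veteran — not met.
So (b) is not satisfied (F OR F OR F).
(1) = T AND F = false.
(a) in enterprise zone — not met.
(b) ≥ 7 yrs in jurisdiction — not met.
(2) = F AND F = false.
So Overall is not satisfied (F OR F).

No — not exempt.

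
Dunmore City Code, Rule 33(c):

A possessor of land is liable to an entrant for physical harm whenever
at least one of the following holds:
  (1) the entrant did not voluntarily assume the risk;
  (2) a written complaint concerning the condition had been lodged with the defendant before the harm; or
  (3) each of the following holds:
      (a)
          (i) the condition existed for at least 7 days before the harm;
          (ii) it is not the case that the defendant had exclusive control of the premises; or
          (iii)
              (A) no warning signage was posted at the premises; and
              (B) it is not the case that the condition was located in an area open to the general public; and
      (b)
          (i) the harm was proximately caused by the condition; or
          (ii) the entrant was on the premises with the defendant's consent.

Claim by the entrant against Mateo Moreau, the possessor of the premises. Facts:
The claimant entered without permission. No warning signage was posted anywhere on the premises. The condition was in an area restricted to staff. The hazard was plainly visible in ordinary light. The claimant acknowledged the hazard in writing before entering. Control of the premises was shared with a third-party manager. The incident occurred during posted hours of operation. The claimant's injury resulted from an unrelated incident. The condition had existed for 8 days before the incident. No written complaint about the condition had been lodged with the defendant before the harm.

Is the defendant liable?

(1) no assumed risk — not satisfied.
(2) complaint lodged — not satisfied.
(i) condition ≥7 days old — holds.
(ii) not (exclusive control) — satisfied.
(A) no signage posted — met.
(B) not (public area) — holds.
(iii) = T AND T = true.
(a) = T OR T OR T = true.
(i) proximate cause — fails.
(ii) consent to enter — not met.
(b): F OR F → false.
(3): T AND F → false.
Overall: F OR F OR F → false.

No — not liable.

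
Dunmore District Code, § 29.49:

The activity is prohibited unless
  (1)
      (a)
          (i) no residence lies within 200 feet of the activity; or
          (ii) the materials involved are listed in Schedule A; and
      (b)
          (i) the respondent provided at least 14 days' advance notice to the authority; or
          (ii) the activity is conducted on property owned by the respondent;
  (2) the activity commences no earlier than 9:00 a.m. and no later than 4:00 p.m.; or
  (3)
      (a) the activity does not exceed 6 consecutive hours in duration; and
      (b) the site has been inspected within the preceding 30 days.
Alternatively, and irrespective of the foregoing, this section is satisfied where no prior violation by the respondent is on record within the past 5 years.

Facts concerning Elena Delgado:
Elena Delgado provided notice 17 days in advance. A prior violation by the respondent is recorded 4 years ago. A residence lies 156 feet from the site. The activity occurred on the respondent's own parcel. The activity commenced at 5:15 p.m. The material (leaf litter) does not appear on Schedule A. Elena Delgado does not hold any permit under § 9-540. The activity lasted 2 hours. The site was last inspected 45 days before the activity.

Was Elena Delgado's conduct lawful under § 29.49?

(i) no residence in 200 ft — fails.
(ii) Schedule A material — not satisfied.
(a): F OR F → false.
(i) ≥14 days' notice — satisfied.
(ii) own property — met.
(b) = T OR T = true.
So (1) is not satisfied (F AND T).
(2) start within hours — not satisfied.
(a) ≤ 6 hrs duration — satisfied.
(b) site inspected — fails.
So (3) is not satisfied (T AND F).
Overall = F OR F OR F = false.
Exception (no prior violation) — not satisfied.
Result: main false OR exception false → false.

No — unlawful.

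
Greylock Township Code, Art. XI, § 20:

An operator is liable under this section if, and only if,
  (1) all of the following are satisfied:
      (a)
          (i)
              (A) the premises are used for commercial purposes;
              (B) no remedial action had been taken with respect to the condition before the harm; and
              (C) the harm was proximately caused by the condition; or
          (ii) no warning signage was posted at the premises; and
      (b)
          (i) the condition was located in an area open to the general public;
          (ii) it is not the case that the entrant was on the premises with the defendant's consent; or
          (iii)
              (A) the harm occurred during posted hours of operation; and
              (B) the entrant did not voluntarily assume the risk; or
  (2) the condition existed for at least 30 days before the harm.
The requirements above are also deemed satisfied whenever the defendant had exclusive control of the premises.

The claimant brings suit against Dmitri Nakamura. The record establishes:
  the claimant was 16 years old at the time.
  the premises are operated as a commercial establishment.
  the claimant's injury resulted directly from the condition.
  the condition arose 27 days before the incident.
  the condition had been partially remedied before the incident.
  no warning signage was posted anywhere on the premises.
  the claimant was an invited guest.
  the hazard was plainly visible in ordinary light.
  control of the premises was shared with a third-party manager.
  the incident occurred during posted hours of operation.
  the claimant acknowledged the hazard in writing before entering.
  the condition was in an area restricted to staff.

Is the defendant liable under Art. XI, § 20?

(A) commercial use — met.
(B) no remedial action — not satisfied.
(C) proximate cause — holds.
(i): T AND F AND T → false.
(ii) no signage posted — met.
(a): F OR T → true.
(i) public area — not met.
(ii) not (consent to enter) — not satisfied.
(A) during posted hours — satisfied.
(B) no assumed risk — not met.
(iii): T AND F → false.
So (b) is not satisfied (F OR F OR F).
(1): T AND F → false.
(2) condition ≥30 days old — not met.
So Overall is not satisfied (F OR F).
Exception (exclusive control) — not satisfied.
Result: main false OR exception false → false.

No — not liable.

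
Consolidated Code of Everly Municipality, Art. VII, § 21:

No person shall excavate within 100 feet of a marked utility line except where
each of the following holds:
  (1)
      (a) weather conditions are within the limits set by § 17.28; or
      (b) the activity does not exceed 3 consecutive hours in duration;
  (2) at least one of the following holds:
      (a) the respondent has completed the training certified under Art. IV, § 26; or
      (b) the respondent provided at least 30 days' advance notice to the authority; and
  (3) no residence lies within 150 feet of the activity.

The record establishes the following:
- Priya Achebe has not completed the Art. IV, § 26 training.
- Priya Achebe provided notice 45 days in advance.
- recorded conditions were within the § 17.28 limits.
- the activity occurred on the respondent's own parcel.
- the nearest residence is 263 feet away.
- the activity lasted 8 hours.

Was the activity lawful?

Yes — lawful.

(a) weather ok — satisfied.
(b) ≤ 3 hrs duration — not satisfied.
(1): T OR F → true.
(a) training certified — not met.
(b) ≥30 days' notice — holds.
(2) = F OR T = true.
(3) no residence in 150 ft — holds.
Overall = T AND T AND T = true.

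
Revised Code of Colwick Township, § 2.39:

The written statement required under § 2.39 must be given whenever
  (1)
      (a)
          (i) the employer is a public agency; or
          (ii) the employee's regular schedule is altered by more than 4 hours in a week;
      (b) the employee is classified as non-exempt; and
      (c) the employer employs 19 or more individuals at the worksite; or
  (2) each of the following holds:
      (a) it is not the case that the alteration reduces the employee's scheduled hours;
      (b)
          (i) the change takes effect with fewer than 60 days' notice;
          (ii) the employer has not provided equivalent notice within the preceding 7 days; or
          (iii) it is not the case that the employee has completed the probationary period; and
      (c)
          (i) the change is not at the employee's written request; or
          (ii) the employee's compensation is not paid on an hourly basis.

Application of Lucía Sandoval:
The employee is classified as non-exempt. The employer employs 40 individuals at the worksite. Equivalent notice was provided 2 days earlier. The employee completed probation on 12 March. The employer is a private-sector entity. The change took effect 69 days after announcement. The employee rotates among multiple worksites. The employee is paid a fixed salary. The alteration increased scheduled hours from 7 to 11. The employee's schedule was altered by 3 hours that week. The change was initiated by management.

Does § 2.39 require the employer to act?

No — not required.

(i) public agency — fails.
(ii) schedule shift > 4h — fails.
(a): F OR F → false.
(b) non-exempt — satisfied.
(c) ≥ 19 at site — holds.
(1): F AND T AND T → false.
(a) not (hours reduced) — met.
(i) < 60 days' notice — fails.
(ii) no recent notice — not satisfied.
(iii) not (past probation) — fails.
(b) = F OR F OR F = false.
(i) not employee-requested — met.
(ii) not (hourly-paid) — satisfied.
(c): T OR T → true.
So (2) is not satisfied (T AND F AND T).
Overall: F OR F → false.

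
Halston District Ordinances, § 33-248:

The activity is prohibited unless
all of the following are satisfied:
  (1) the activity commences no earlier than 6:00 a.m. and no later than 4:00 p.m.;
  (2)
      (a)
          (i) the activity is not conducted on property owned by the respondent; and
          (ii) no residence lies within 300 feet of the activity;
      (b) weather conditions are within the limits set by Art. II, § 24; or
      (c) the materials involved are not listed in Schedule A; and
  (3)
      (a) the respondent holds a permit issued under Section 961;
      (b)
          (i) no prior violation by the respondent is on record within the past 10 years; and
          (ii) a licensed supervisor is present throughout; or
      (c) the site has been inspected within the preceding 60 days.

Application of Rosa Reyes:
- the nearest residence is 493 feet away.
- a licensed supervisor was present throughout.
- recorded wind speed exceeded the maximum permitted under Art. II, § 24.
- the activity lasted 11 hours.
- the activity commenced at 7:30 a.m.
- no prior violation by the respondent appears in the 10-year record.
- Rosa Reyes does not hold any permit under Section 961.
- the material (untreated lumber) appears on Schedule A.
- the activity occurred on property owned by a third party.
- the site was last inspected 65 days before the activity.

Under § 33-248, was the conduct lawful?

(1) start within hours — satisfied.
(i) not (own property) — holds.
(ii) no residence in 300 ft — satisfied.
(a) = T AND T = true.
(b) weather ok — fails.
(c) not (Schedule A material) — not met.
(2) = T OR F OR F = true.
(a) holds permit — not satisfied.
(i) no prior violation — satisfied.
(ii) supervisor present — satisfied.
(b) = T AND T = true.
(c) site inspected — not met.
So (3) is satisfied (F OR T OR F).
Overall: T AND T AND T → true.

Yes — lawful.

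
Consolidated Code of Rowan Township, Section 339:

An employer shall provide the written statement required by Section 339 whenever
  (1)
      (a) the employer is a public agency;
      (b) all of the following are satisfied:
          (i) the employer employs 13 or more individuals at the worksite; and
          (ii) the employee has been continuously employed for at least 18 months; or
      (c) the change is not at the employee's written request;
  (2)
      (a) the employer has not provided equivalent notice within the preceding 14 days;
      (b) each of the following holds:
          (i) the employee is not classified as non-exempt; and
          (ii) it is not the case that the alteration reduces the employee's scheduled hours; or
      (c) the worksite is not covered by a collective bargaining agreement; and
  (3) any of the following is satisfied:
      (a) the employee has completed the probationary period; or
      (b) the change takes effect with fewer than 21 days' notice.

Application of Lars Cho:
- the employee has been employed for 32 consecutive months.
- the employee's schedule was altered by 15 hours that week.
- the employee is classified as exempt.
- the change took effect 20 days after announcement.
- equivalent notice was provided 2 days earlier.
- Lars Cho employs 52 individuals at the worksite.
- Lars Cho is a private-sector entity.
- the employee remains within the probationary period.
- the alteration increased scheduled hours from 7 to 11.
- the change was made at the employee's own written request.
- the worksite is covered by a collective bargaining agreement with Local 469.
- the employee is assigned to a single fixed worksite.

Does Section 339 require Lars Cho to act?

(a) public agency — fails.
(i) ≥ 13 at site — satisfied.
(ii) tenure ≥ 18 mo. — holds.
So (b) is satisfied (T AND T).
(c) not employee-requested — not satisfied.
So (1) is satisfied (F OR T OR F).
(a) no recent notice — fails.
(i) not (non-exempt) — met.
(ii) not (hours reduced) — holds.
(b): T AND T → true.
(c) no CBA — not met.
(2) = F OR T OR F = true.
(a) past probation — not met.
(b) < 21 days' notice — satisfied.
(3): F OR T → true.
Overall = T AND T AND T = true.

Yes — required.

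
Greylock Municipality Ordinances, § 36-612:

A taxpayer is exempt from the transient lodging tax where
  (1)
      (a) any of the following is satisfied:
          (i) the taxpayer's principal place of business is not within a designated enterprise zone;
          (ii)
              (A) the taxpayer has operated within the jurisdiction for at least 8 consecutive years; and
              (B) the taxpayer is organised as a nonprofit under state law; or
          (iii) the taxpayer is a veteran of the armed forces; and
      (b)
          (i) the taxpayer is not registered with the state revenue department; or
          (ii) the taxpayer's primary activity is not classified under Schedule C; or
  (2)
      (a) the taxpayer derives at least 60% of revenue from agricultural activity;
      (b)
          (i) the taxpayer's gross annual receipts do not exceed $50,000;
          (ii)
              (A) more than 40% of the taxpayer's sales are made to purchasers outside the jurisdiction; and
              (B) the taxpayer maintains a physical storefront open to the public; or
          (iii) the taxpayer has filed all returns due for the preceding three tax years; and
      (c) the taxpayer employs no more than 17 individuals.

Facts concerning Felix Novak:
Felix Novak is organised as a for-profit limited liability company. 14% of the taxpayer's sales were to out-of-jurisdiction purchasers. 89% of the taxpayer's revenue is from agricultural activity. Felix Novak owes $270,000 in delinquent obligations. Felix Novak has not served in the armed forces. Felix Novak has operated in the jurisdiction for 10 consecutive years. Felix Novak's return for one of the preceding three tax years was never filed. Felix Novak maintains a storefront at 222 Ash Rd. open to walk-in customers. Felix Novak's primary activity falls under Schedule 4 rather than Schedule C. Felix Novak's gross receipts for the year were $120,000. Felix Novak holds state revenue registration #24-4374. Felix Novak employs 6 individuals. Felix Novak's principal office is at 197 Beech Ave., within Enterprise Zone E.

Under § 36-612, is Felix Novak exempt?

No — not exempt.

(i) not (in enterprise zone) — not met.
(A) ≥ 8 yrs in jurisdiction — holds.
(B) nonprofit — fails.
(ii) = T AND F = false.
(iii) veteran — not satisfied.
So (a) is not satisfied (F OR F OR F).
(i) not (state-registered) — not satisfied.
(ii) not (Schedule C activity) — met.
So (b) is satisfied (F OR T).
So (1) is not satisfied (F AND T).
(a) ≥60% agricultural — met.
(i) receipts ≤ $50,000 — not met.
(A) >40% out-of-jur. sales — fails.
(B) has storefront — met.
(ii) = F AND T = false.
(iii) returns current — not met.
(b): F OR F OR F → false.
(c) ≤ 17 employees — holds.
(2): T AND F AND T → false.
So Overall is not satisfied (F OR F).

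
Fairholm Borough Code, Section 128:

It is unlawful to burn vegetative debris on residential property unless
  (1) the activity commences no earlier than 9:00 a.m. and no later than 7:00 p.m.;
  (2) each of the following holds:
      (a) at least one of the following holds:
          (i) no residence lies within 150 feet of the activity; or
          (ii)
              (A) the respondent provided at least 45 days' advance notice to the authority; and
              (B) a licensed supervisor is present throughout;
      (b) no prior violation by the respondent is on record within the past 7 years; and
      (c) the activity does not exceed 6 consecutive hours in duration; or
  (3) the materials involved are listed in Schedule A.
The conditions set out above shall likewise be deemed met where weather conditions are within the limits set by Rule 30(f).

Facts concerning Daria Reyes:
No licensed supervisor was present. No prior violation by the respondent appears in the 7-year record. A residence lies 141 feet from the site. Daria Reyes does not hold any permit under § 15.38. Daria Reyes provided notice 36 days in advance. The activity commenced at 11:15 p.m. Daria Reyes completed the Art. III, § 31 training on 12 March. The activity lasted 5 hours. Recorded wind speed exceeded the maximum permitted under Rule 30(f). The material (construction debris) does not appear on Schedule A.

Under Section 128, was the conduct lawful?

(1) start within hours — not met.
(i) no residence in 150 ft — fails.
(A) ≥45 days' notice — fails.
(B) supervisor present — not satisfied.
(ii): F AND F → false.
(a) = F OR F = false.
(b) no prior violation — met.
(c) ≤ 6 hrs duration — met.
So (2) is not satisfied (F AND T AND T).
(3) Schedule A material — fails.
Overall: F OR F OR F → false.
Exception (weather ok) — not satisfied.
Result: main false OR exception false → false.

No — unlawful.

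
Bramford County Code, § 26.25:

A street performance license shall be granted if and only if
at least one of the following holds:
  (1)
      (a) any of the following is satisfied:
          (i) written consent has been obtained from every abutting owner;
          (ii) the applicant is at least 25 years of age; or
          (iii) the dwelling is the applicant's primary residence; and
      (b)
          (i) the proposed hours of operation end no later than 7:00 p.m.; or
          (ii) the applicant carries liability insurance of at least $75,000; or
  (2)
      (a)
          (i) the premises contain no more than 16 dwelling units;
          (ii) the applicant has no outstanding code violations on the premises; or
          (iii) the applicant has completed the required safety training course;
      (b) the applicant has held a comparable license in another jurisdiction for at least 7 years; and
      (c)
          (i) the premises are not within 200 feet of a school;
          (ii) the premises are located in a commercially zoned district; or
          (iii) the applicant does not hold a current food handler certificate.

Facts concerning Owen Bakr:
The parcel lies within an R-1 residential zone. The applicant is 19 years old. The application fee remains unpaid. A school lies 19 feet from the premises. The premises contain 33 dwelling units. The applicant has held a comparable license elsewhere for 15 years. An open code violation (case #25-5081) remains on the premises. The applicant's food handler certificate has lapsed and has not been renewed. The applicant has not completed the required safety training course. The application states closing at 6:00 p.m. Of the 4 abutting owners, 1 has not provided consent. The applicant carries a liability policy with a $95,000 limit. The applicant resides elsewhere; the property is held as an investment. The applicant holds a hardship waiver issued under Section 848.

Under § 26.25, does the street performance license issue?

No — denied.

(i) all abutters consent — not met.
(ii) age ≥ 25 — fails.
(iii) primary residence — not satisfied.
(a) = F OR F OR F = false.
(i) closes by 7 p.m. — satisfied.
(ii) insurance ≥ $75,000 — satisfied.
(b) = T OR T = true.
(1) = F AND T = false.
(i) ≤ 16 units — fails.
(ii) no code violations — fails.
(iii) safety training — not satisfied.
(a) = F OR F OR F = false.
(b) prior license ≥ 7 yr — satisfied.
(i) ≥200 ft from school — fails.
(ii) commercially zoned — fails.
(iii) not (food handler cert.) — met.
So (c) is satisfied (F OR F OR T).
So (2) is not satisfied (F AND T AND T).
Overall = F OR F = false.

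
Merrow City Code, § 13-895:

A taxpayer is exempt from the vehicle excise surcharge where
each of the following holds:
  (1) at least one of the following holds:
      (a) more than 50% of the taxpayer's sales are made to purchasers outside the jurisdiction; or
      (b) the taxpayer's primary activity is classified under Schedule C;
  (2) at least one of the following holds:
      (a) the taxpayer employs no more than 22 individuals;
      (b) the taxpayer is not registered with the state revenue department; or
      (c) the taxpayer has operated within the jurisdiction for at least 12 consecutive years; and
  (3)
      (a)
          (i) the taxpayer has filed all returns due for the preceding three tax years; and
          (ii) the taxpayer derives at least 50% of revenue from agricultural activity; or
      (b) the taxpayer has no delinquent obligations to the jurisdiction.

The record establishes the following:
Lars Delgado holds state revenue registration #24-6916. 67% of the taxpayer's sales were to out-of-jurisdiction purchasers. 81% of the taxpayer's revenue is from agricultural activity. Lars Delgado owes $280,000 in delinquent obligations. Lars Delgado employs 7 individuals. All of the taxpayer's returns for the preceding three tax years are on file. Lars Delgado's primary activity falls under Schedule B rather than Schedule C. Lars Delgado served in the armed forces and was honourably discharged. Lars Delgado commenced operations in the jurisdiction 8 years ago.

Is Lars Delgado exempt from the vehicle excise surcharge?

Yes — exempt.

(a) >50% out-of-jur. sales — satisfied.
(b) Schedule C activity — not satisfied.
(1): T OR F → true.
(a) ≤ 22 employees — satisfied.
(b) not (state-registered) — not met.
(c) ≥ 12 yrs in jurisdiction — fails.
So (2) is satisfied (T OR F OR F).
(i) returns current — satisfied.
(ii) ≥50% agricultural — satisfied.
(a) = T AND T = true.
(b) no delinquency — fails.
So (3) is satisfied (T OR F).
So Overall is satisfied (T AND T AND T).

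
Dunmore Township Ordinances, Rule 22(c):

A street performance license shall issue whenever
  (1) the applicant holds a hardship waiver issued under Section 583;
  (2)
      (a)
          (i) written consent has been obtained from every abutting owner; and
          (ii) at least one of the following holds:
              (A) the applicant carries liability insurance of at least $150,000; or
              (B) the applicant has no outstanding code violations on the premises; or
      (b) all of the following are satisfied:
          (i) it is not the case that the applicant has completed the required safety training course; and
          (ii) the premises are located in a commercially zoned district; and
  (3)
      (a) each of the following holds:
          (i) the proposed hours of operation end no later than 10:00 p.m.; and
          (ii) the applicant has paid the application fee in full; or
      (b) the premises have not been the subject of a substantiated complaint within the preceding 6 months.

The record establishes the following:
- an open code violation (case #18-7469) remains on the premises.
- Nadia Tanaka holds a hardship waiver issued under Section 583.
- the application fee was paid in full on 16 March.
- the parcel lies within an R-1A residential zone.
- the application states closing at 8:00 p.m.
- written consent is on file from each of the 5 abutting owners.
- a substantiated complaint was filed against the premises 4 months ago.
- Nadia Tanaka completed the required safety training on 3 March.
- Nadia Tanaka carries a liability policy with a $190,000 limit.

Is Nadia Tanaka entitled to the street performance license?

(1) hardship waiver — holds.
(i) all abutters consent — satisfied.
(A) insurance ≥ $150,000 — met.
(B) no code violations — not met.
(ii): T OR F → true.
So (a) is satisfied (T AND T).
(i) not (safety training) — not satisfied.
(ii) commercially zoned — fails.
(b): F AND F → false.
(2): T OR F → true.
(i) closes by 10 p.m. — holds.
(ii) fee paid — satisfied.
So (a) is satisfied (T AND T).
(b) no complaint in 6 mo. — fails.
(3): T OR F → true.
Overall: T AND T AND T → true.

Yes — granted.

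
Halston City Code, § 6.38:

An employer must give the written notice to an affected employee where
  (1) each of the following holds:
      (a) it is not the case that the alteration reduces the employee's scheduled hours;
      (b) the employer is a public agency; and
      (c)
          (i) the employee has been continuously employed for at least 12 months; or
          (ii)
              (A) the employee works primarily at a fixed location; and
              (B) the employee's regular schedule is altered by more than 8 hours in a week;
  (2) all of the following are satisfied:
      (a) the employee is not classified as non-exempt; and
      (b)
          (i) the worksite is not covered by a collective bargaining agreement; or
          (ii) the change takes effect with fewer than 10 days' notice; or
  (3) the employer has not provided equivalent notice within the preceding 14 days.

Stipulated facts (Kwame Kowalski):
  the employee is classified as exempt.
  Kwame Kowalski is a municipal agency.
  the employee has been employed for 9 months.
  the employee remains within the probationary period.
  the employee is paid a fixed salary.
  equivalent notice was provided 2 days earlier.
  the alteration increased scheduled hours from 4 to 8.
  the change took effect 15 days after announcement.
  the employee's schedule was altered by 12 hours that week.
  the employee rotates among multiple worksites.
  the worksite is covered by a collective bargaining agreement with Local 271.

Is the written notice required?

No — not required.

(a) not (hours reduced) — met.
(b) public agency — holds.
(i) tenure ≥ 12 mo. — fails.
(A) fixed location — not met.
(B) schedule shift > 8h — holds.
(ii) = F AND T = false.
So (c) is not satisfied (F OR F).
(1) = T AND T AND F = false.
(a) not (non-exempt) — met.
(i) no CBA — fails.
(ii) < 10 days' notice — not met.
(b) = F OR F = false.
(2) = T AND F = false.
(3) no recent notice — not met.
So Overall is not satisfied (F OR F OR F).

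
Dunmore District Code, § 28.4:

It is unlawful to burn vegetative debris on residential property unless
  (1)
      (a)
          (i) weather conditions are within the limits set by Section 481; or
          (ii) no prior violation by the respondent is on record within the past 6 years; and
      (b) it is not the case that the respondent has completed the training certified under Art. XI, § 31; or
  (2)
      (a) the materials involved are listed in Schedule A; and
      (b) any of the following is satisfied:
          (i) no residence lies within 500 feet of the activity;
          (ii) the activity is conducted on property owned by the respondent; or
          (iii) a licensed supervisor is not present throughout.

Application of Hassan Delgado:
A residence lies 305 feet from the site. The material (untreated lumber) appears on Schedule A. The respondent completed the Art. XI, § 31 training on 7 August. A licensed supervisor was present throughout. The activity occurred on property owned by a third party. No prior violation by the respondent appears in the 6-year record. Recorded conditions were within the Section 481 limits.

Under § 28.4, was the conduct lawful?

(i) weather ok — met.
(ii) no prior violation — satisfied.
(a): T OR T → true.
(b) not (training certified) — not satisfied.
So (1) is not satisfied (T AND F).
(a) Schedule A material — satisfied.
(i) no residence in 500 ft — fails.
(ii) own property — not satisfied.
(iii) not (supervisor present) — fails.
(b): F OR F OR F → false.
So (2) is not satisfied (T AND F).
Overall = F OR F = false.

No — unlawful.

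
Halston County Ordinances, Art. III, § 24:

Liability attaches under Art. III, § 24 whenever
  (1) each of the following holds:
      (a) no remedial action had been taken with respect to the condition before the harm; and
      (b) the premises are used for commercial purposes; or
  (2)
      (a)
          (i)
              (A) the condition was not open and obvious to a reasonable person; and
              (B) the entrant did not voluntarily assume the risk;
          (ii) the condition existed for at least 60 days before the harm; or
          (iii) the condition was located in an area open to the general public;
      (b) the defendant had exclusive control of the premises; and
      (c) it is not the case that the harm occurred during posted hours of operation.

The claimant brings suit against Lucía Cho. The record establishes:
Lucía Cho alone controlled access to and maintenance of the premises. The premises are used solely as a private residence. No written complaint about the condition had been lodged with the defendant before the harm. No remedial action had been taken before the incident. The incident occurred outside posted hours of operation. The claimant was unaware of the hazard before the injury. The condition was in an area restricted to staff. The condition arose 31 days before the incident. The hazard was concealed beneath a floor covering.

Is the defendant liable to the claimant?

Yes — liable.

(a) no remedial action — satisfied.
(b) commercial use — not satisfied.
So (1) is not satisfied (T AND F).
(A) not open/obvious — holds.
(B) no assumed risk — satisfied.
(i) = T AND T = true.
(ii) condition ≥60 days old — not satisfied.
(iii) public area — not met.
(a): T OR F OR F → true.
(b) exclusive control — met.
(c) not (during posted hours) — met.
(2) = T AND T AND T = true.
Overall: F OR T → true.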